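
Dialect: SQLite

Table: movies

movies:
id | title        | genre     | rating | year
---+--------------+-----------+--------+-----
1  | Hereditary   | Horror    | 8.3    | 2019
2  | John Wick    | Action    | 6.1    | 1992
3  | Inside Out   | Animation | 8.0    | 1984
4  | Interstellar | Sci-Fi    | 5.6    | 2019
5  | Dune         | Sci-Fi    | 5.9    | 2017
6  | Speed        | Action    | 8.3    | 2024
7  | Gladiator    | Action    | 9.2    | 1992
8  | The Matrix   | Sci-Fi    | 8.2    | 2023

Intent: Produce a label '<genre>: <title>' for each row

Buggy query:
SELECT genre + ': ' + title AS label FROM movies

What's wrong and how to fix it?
Bug: SQLite uses || for string concatenation; + coerces text to numbers (yielding 0)

Fix: Use the || operator for string concatenation

Corrected query:
SELECT genre || ': ' || title AS label FROM movies

Result:
label                
---------------------
Horror: Hereditary   
Action: John Wick    
Animation: Inside Out
Sci-Fi: Interstellar 
Sci-Fi: Dune         
Action: Speed        
Action: Gladiator    
Sci-Fi: The Matrix   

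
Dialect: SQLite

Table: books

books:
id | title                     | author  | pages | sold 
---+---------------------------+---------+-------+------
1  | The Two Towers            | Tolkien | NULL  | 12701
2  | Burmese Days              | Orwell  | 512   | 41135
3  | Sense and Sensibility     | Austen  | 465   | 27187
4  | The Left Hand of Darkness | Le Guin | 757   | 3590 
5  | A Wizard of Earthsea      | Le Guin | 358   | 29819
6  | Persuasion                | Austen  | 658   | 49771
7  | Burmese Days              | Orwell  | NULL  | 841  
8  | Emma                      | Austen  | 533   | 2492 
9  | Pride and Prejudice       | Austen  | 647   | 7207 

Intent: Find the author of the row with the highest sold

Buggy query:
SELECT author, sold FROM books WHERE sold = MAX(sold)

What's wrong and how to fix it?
Bug: WHERE is evaluated per row; an aggregate over the whole table isn't defined there

Fix: Use a subquery: WHERE sold = (SELECT MAX(sold) FROM books)

Corrected query:
SELECT author, sold FROM books WHERE sold = (SELECT MAX(sold) FROM books)

Result:
author | sold 
-------+------
Austen | 49771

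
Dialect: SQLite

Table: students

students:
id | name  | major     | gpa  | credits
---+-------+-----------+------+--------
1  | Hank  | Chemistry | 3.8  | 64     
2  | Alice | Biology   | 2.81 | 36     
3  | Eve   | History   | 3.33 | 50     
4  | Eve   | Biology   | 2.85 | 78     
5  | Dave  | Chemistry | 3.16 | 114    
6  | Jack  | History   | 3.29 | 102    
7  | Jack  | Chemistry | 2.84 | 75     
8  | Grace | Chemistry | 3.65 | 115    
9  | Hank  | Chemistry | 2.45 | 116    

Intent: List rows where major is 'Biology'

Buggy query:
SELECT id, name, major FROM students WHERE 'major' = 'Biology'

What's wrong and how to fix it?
Bug: Single quotes denote string literals in SQL; the column name is being compared as a constant string

Fix: Remove the quotes around the column name (or use double quotes for an identifier)

Corrected query:
SELECT id, name, major FROM students WHERE major = 'Biology'

Result:
id | name  | major  
---+-------+--------
2  | Alice | Biology
4  | Eve   | Biology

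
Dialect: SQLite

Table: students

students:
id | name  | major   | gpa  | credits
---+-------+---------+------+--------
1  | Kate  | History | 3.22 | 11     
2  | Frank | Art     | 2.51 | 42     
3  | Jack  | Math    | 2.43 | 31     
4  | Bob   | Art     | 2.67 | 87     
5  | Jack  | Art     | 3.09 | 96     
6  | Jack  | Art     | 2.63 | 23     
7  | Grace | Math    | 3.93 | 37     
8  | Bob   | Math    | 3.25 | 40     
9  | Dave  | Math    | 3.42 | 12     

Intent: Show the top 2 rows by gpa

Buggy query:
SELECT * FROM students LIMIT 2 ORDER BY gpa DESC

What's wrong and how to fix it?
Bug: LIMIT must come after ORDER BY

Fix: Sort with ORDER BY, then apply LIMIT

Corrected query:
SELECT * FROM students ORDER BY gpa DESC LIMIT 2

Result:
id | name  | major | gpa  | credits
---+-------+-------+------+--------
7  | Grace | Math  | 3.93 | 37     
9  | Dave  | Math  | 3.42 | 12     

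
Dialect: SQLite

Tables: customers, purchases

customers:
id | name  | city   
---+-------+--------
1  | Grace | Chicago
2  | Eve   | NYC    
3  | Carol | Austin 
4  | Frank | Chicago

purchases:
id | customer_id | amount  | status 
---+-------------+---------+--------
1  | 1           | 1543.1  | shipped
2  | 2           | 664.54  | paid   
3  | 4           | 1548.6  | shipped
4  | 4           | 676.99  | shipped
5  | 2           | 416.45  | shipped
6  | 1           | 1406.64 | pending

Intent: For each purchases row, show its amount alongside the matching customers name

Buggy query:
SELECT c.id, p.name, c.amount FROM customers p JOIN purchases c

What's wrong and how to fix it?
Bug: JOIN with no ON clause produces a cartesian product; every purchases row pairs with every customers row

Fix: Add ON c.customer_id = p.id to the JOIN

Corrected query:
SELECT c.id, p.name, c.amount FROM customers p JOIN purchases c ON c.customer_id = p.id

Result:
id | name  | amount 
---+-------+--------
1  | Grace | 1543.1 
2  | Eve   | 664.54 
3  | Frank | 1548.6 
4  | Frank | 676.99 
5  | Eve   | 416.45 
6  | Grace | 1406.64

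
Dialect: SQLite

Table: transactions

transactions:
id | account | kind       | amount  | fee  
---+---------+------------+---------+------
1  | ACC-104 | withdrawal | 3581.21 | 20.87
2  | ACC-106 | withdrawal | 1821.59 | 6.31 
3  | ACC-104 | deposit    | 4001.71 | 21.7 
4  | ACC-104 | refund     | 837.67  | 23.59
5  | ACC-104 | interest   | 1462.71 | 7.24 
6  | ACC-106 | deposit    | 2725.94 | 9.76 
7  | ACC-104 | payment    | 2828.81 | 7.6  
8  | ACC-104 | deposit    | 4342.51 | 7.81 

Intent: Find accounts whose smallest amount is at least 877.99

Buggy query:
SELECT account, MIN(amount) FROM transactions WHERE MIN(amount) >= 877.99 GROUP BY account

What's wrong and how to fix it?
Bug: Aggregates like MIN are computed per group after WHERE runs

Fix: Use HAVING for the per-group MIN condition

Corrected query:
SELECT account, MIN(amount) FROM transactions GROUP BY account HAVING MIN(amount) >= 877.99

Result:
account | MIN(amount)
--------+------------
ACC-106 | 1821.59    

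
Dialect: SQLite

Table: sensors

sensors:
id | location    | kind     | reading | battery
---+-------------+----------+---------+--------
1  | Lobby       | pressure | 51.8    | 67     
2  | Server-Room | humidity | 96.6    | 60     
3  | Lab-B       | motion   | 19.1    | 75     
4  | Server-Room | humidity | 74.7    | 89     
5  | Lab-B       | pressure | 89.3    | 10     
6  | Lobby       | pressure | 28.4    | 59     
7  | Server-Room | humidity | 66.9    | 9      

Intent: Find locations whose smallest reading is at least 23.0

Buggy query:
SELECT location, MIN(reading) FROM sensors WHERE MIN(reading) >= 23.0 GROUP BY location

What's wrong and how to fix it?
Bug: Aggregates like MIN are computed per group after WHERE runs

Fix: Use HAVING for the per-group MIN condition

Corrected query:
SELECT location, MIN(reading) FROM sensors GROUP BY location HAVING MIN(reading) >= 23.0

Result:
location    | MIN(reading)
------------+-------------
Lobby       | 28.4        
Server-Room | 66.9        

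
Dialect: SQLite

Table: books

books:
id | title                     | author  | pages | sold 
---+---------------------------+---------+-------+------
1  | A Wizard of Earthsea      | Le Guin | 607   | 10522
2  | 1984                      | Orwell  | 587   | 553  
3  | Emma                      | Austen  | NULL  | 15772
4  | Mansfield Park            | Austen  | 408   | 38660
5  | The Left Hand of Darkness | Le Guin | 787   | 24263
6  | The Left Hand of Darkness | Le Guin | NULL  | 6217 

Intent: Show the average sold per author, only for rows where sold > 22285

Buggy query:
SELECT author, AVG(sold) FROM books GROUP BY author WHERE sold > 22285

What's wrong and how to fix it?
Bug: WHERE cannot follow GROUP BY

Fix: Place WHERE between FROM and GROUP BY

Corrected query:
SELECT author, AVG(sold) FROM books WHERE sold > 22285 GROUP BY author

Result:
author  | AVG(sold)
--------+----------
Austen  | 38660    
Le Guin | 24263    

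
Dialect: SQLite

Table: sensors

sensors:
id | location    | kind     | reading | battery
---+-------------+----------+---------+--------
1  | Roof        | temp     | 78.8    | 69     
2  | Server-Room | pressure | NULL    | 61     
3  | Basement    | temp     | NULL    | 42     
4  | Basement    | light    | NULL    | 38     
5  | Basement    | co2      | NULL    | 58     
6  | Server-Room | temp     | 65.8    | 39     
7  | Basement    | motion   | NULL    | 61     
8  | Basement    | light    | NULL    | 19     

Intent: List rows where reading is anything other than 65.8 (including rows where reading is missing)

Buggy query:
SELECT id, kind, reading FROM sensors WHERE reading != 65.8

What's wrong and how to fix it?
Bug: 'reading != 65.8' is unknown when reading is NULL, so NULL rows are silently excluded

Fix: Handle NULL separately with IS NULL alongside the inequality

Corrected query:
SELECT id, kind, reading FROM sensors WHERE reading != 65.8 OR reading IS NULL

Result:
id | kind     | reading
---+----------+--------
1  | temp     | 78.8   
2  | pressure | NULL   
3  | temp     | NULL   
4  | light    | NULL   
5  | co2      | NULL   
7  | motion   | NULL   
8  | light    | NULL   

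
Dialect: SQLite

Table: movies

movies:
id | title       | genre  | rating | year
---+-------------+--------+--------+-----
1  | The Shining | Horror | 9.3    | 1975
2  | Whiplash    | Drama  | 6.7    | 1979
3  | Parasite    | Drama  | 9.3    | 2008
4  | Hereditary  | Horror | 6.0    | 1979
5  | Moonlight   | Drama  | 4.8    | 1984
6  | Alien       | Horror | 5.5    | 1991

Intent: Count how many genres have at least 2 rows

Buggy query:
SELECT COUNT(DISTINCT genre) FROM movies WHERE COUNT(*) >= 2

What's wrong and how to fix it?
Bug: COUNT(*) cannot appear in WHERE; the per-group count doesn't exist yet

Fix: Use a subquery that GROUPs and filters with HAVING, then count its rows

Corrected query:
SELECT COUNT(*) FROM (SELECT genre FROM movies GROUP BY genre HAVING COUNT(*) >= 2)

Result:
COUNT(*)
--------
2       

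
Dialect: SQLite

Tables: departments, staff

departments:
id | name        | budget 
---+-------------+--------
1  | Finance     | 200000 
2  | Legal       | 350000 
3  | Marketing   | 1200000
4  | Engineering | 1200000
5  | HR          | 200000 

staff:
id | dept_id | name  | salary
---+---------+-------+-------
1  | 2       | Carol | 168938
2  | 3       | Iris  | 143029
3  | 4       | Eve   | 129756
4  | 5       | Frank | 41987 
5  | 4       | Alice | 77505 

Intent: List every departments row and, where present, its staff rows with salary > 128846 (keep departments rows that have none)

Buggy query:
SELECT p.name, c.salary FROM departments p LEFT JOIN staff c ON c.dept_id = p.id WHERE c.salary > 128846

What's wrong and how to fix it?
Bug: A WHERE condition on the right-hand table after LEFT JOIN drops unmatched parents

Fix: Put 'c.salary > 128846' in the JOIN's ON clause instead of WHERE

Corrected query:
SELECT p.name, c.salary FROM departments p LEFT JOIN staff c ON c.dept_id = p.id AND c.salary > 128846

Result:
name        | salary
------------+-------
Finance     | NULL  
Legal       | 168938
Marketing   | 143029
Engineering | 129756
HR          | NULL  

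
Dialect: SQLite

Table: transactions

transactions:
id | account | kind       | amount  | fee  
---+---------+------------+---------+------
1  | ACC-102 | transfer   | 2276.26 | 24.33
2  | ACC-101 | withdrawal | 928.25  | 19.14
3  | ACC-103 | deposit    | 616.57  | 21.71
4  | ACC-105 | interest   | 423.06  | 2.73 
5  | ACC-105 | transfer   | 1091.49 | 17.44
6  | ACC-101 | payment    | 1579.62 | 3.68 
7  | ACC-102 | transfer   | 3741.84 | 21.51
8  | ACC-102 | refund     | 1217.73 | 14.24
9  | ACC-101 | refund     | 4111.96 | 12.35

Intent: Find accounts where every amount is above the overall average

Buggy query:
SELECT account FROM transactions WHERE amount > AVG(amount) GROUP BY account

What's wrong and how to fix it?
Bug: AVG() is an aggregate; it can't sit directly in WHERE

Fix: Compute the overall average in a scalar subquery and compare each group's MIN against it in HAVING

Corrected query:
SELECT account FROM transactions GROUP BY account HAVING MIN(amount) > (SELECT AVG(amount) FROM transactions)

Result:
(no rows)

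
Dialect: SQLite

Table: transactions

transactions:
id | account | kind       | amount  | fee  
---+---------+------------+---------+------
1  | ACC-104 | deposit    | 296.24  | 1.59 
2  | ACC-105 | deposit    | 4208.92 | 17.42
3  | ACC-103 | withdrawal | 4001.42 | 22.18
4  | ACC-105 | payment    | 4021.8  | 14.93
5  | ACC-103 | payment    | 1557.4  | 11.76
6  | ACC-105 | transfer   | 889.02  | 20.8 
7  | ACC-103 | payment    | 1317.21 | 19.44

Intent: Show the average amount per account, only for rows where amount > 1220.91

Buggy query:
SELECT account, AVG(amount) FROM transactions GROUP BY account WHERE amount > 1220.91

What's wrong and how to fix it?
Bug: WHERE cannot follow GROUP BY

Fix: Place WHERE between FROM and GROUP BY

Corrected query:
SELECT account, AVG(amount) FROM transactions WHERE amount > 1220.91 GROUP BY account

Result:
account | AVG(amount)
--------+------------
ACC-103 | 2292.01    
ACC-105 | 4115.36    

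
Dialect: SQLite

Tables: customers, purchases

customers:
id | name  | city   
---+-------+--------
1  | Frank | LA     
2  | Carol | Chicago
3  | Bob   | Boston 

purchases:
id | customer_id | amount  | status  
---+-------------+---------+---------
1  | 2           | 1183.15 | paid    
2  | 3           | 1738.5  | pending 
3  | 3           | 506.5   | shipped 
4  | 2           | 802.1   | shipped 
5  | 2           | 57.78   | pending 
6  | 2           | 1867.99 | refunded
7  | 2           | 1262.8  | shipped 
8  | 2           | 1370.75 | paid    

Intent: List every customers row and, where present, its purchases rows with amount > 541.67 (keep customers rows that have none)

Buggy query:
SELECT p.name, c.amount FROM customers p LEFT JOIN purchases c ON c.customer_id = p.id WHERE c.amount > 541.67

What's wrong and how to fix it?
Bug: Filtering c.amount in WHERE discards the NULL rows produced by LEFT JOIN, turning it into an inner join

Fix: Move the right-table condition into the ON clause so unmatched parents are kept

Corrected query:
SELECT p.name, c.amount FROM customers p LEFT JOIN purchases c ON c.customer_id = p.id AND c.amount > 541.67

Result:
name  | amount 
------+--------
Frank | NULL   
Carol | 802.1  
Carol | 1183.15
Carol | 1262.8 
Carol | 1370.75
Carol | 1867.99
Bob   | 1738.5 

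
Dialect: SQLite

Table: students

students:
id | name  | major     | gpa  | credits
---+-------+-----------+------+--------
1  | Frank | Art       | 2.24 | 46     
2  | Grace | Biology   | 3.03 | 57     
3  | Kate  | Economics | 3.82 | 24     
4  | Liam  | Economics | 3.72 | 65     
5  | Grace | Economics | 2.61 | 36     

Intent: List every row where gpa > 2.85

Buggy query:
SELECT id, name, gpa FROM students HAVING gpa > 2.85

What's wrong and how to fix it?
Bug: This is a non-aggregate query (no GROUP BY, no aggregates), so in SQLite the HAVING clause is invalid here; a row-level condition belongs in WHERE

Fix: Replace HAVING with WHERE since the condition applies to individual rows

Corrected query:
SELECT id, name, gpa FROM students WHERE gpa > 2.85

Result:
id | name  | gpa 
---+-------+-----
2  | Grace | 3.03
3  | Kate  | 3.82
4  | Liam  | 3.72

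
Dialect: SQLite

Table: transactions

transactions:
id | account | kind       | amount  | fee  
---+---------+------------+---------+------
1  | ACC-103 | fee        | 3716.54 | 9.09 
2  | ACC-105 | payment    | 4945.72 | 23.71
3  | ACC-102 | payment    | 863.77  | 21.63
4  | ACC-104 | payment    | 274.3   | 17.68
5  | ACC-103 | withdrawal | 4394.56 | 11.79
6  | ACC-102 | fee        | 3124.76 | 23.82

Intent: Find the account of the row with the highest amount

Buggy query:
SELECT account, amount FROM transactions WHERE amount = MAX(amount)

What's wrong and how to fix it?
Bug: MAX(amount) is an aggregate and cannot be used directly in WHERE

Fix: Use a subquery: WHERE amount = (SELECT MAX(amount) FROM transactions)

Corrected query:
SELECT account, amount FROM transactions WHERE amount = (SELECT MAX(amount) FROM transactions)

Result:
account | amount 
--------+--------
ACC-105 | 4945.72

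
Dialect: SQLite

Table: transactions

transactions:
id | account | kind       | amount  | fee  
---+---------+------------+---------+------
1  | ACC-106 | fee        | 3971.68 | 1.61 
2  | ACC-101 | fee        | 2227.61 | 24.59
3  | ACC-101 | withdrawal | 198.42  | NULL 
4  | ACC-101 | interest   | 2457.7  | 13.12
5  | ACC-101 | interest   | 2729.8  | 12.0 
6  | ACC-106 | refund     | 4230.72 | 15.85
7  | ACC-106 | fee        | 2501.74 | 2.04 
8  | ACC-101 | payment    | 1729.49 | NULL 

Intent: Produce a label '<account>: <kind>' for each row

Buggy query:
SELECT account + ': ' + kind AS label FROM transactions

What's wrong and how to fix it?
Bug: SQLite uses || for string concatenation; + coerces text to numbers (yielding 0)

Fix: Use the || operator for string concatenation

Corrected query:
SELECT account || ': ' || kind AS label FROM transactions

Result:
label              
-------------------
ACC-106: fee       
ACC-101: fee       
ACC-101: withdrawal
ACC-101: interest  
ACC-101: interest  
ACC-106: refund    
ACC-106: fee       
ACC-101: payment   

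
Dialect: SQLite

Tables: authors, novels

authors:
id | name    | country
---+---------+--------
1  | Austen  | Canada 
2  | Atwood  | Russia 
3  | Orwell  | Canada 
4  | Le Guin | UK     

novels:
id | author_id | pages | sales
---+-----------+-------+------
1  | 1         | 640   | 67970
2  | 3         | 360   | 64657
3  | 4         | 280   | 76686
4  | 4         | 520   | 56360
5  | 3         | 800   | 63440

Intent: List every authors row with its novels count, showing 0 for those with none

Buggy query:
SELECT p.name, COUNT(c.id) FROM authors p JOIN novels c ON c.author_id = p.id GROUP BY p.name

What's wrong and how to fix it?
Bug: An inner join excludes parents with zero children

Fix: Switch to LEFT JOIN to retain unmatched parent rows

Corrected query:
SELECT p.name, COUNT(c.id) FROM authors p LEFT JOIN novels c ON c.author_id = p.id GROUP BY p.name

Result:
name    | COUNT(c.id)
--------+------------
Atwood  | 0          
Austen  | 1          
Le Guin | 2          
Orwell  | 2          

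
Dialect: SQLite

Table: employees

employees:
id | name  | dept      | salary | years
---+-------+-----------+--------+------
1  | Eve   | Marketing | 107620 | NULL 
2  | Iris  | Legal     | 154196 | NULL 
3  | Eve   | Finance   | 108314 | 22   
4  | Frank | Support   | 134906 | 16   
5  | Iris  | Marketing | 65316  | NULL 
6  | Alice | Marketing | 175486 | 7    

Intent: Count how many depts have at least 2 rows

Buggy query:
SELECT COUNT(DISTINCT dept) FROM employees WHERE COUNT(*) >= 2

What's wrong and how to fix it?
Bug: WHERE filters individual rows, not groups, so a group-level COUNT is invalid there

Fix: Group first with HAVING COUNT(*) >= 2, then COUNT the resulting groups

Corrected query:
SELECT COUNT(*) FROM (SELECT dept FROM employees GROUP BY dept HAVING COUNT(*) >= 2)

Result:
COUNT(*)
--------
1       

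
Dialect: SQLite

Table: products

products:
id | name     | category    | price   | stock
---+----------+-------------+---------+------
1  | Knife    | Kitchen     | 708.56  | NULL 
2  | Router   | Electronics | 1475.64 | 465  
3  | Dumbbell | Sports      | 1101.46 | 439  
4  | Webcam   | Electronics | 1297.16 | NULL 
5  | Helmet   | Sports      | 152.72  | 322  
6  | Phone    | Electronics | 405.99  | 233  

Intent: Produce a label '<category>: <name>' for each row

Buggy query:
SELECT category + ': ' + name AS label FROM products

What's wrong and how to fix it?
Bug: '+' is numeric addition; on text columns SQLite converts them to 0 instead of concatenating

Fix: Replace + with || to concatenate text

Corrected query:
SELECT category || ': ' || name AS label FROM products

Result:
label              
-------------------
Kitchen: Knife     
Electronics: Router
Sports: Dumbbell   
Electronics: Webcam
Sports: Helmet     
Electronics: Phone 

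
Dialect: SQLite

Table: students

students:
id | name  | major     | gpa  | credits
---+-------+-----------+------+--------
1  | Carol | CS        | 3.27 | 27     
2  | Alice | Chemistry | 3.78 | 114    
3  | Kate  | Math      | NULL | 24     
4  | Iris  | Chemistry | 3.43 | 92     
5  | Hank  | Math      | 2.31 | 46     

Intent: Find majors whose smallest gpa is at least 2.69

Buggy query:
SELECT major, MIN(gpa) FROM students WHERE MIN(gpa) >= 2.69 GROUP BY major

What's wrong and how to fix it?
Bug: Aggregates like MIN are computed per group after WHERE runs

Fix: Replace WHERE with HAVING after the GROUP BY

Corrected query:
SELECT major, MIN(gpa) FROM students GROUP BY major HAVING MIN(gpa) >= 2.69

Result:
major     | MIN(gpa)
----------+---------
CS        | 3.27    
Chemistry | 3.43    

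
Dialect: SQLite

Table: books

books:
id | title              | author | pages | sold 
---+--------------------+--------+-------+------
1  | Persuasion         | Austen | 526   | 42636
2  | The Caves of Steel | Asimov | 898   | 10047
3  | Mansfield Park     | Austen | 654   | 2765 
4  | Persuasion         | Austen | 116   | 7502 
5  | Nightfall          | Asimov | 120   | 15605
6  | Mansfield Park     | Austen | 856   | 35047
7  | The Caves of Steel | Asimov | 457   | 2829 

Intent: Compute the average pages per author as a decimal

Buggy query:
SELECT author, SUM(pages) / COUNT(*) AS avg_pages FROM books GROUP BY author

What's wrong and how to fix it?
Bug: SUM(pages) and COUNT(*) are both integers; the division truncates the fractional part

Fix: Cast one side to REAL so the division keeps the fractional part

Corrected query:
SELECT author, SUM(pages) * 1.0 / COUNT(*) AS avg_pages FROM books GROUP BY author

Result:
author | avg_pages 
-------+-----------
Asimov | 491.666667
Austen | 538       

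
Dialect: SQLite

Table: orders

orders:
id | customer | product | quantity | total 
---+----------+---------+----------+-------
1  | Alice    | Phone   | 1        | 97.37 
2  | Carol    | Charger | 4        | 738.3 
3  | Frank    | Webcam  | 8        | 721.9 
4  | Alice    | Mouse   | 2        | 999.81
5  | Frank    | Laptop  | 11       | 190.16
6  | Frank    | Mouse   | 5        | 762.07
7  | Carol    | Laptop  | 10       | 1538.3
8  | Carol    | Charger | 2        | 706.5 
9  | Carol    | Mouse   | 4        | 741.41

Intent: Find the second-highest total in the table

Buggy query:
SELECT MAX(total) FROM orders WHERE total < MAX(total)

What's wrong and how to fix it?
Bug: MAX(total) on the right of the comparison is an aggregate-in-WHERE error

Fix: Put the inner MAX in a scalar subquery

Corrected query:
SELECT MAX(total) FROM orders WHERE total < (SELECT MAX(total) FROM orders)

Result:
MAX(total)
----------
999.81    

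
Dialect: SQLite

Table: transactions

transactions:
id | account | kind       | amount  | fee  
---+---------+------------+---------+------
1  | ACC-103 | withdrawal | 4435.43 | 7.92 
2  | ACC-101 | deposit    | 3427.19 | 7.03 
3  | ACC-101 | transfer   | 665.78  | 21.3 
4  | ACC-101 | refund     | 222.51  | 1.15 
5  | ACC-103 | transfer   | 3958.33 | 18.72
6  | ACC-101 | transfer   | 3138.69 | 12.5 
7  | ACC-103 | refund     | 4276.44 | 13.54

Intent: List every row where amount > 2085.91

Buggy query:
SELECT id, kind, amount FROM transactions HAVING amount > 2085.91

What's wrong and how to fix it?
Bug: HAVING filters the output of aggregation, but this query has no GROUP BY and no aggregate functions, so SQLite rejects it (HAVING clause on a non-aggregate query); the condition here is per row

Fix: Replace HAVING with WHERE since the condition applies to individual rows

Corrected query:
SELECT id, kind, amount FROM transactions WHERE amount > 2085.91

Result:
id | kind       | amount 
---+------------+--------
1  | withdrawal | 4435.43
2  | deposit    | 3427.19
5  | transfer   | 3958.33
6  | transfer   | 3138.69
7  | refund     | 4276.44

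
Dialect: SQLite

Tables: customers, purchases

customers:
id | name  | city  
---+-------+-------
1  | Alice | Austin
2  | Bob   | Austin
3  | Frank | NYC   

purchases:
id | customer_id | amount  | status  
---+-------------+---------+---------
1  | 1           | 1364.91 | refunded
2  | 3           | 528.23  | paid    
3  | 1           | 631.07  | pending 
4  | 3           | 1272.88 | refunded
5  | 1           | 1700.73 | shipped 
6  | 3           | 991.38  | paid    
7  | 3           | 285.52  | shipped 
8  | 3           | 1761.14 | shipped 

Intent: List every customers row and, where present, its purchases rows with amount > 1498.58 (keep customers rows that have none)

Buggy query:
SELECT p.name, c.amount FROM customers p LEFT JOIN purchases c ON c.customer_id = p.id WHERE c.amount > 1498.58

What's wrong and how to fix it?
Bug: Filtering c.amount in WHERE discards the NULL rows produced by LEFT JOIN, turning it into an inner join

Fix: Move the right-table condition into the ON clause so unmatched parents are kept

Corrected query:
SELECT p.name, c.amount FROM customers p LEFT JOIN purchases c ON c.customer_id = p.id AND c.amount > 1498.58

Result:
name  | amount 
------+--------
Alice | 1700.73
Bob   | NULL   
Frank | 1761.14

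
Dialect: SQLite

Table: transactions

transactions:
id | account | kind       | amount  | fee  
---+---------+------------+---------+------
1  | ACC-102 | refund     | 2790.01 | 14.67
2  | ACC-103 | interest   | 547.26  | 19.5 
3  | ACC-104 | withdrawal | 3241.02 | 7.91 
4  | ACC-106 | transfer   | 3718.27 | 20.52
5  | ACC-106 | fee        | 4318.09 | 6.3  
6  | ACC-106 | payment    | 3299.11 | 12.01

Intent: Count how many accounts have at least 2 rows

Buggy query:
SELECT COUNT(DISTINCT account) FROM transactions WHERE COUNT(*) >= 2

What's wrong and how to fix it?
Bug: COUNT(*) cannot appear in WHERE; the per-group count doesn't exist yet

Fix: Group first with HAVING COUNT(*) >= 2, then COUNT the resulting groups

Corrected query:
SELECT COUNT(*) FROM (SELECT account FROM transactions GROUP BY account HAVING COUNT(*) >= 2)

Result:
COUNT(*)
--------
1       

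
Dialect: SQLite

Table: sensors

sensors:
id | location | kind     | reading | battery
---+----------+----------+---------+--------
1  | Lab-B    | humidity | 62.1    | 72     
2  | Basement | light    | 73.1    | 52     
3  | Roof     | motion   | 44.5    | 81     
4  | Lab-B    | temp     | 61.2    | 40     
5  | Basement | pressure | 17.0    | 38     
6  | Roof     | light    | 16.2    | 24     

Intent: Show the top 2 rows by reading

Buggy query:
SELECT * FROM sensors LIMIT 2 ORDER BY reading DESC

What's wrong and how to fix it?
Bug: ORDER BY cannot follow LIMIT; LIMIT is the final clause

Fix: Sort with ORDER BY, then apply LIMIT

Corrected query:
SELECT * FROM sensors ORDER BY reading DESC LIMIT 2

Result:
id | location | kind     | reading | battery
---+----------+----------+---------+--------
2  | Basement | light    | 73.1    | 52     
1  | Lab-B    | humidity | 62.1    | 72     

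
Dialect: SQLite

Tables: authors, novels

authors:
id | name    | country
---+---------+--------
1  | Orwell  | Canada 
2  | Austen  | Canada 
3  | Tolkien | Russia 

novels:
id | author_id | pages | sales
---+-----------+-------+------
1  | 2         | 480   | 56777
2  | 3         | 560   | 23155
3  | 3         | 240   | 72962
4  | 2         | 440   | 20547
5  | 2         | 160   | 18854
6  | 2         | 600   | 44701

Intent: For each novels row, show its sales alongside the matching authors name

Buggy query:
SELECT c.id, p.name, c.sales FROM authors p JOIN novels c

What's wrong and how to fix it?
Bug: JOIN with no ON clause produces a cartesian product; every novels row pairs with every authors row

Fix: Add ON c.author_id = p.id to the JOIN

Corrected query:
SELECT c.id, p.name, c.sales FROM authors p JOIN novels c ON c.author_id = p.id

Result:
id | name    | sales
---+---------+------
1  | Austen  | 56777
2  | Tolkien | 23155
3  | Tolkien | 72962
4  | Austen  | 20547
5  | Austen  | 18854
6  | Austen  | 44701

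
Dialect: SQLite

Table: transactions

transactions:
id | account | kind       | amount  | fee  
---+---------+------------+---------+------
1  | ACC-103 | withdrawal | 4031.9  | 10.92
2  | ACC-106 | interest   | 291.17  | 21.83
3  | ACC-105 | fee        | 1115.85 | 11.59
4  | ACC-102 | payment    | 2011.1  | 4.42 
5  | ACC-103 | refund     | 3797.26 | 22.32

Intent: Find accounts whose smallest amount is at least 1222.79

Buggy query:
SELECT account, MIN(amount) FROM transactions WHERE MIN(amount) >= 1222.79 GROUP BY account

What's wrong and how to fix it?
Bug: MIN() in WHERE is a misuse of aggregate

Fix: Use HAVING for the per-group MIN condition

Corrected query:
SELECT account, MIN(amount) FROM transactions GROUP BY account HAVING MIN(amount) >= 1222.79

Result:
account | MIN(amount)
--------+------------
ACC-102 | 2011.1     
ACC-103 | 3797.26    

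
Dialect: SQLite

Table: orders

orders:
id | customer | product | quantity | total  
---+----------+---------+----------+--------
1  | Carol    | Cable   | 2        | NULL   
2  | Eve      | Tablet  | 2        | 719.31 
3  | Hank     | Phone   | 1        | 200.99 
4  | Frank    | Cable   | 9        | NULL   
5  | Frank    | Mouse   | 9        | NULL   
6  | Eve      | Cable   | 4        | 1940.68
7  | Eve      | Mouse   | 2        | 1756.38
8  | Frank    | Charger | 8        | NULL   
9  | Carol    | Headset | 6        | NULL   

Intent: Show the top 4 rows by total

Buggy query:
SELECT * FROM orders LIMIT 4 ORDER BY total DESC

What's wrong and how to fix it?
Bug: LIMIT must come after ORDER BY

Fix: Swap the clauses: ORDER BY first, then LIMIT

Corrected query:
SELECT * FROM orders ORDER BY total DESC LIMIT 4

Result:
id | customer | product | quantity | total  
---+----------+---------+----------+--------
6  | Eve      | Cable   | 4        | 1940.68
7  | Eve      | Mouse   | 2        | 1756.38
2  | Eve      | Tablet  | 2        | 719.31 
3  | Hank     | Phone   | 1        | 200.99 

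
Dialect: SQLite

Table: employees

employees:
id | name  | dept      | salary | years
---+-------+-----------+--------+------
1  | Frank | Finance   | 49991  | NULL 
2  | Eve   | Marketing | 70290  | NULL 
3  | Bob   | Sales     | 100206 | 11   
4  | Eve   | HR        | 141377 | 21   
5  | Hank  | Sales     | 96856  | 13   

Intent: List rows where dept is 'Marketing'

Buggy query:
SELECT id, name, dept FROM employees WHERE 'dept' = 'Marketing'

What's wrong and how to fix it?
Bug: 'dept' in single quotes is a string literal, not the column; the comparison is literal-vs-literal and never true

Fix: Remove the quotes around the column name (or use double quotes for an identifier)

Corrected query:
SELECT id, name, dept FROM employees WHERE dept = 'Marketing'

Result:
id | name | dept     
---+------+----------
2  | Eve  | Marketing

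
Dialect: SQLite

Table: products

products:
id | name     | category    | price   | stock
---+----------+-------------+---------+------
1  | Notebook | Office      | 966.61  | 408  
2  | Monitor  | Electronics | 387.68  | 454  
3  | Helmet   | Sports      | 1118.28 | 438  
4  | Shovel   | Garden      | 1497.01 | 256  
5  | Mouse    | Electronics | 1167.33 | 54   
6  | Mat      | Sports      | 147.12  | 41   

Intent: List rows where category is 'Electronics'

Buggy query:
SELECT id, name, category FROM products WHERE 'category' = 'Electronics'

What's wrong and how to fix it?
Bug: 'category' in single quotes is a string literal, not the column; the comparison is literal-vs-literal and never true

Fix: Reference the column as category without single quotes

Corrected query:
SELECT id, name, category FROM products WHERE category = 'Electronics'

Result:
id | name    | category   
---+---------+------------
2  | Monitor | Electronics
5  | Mouse   | Electronics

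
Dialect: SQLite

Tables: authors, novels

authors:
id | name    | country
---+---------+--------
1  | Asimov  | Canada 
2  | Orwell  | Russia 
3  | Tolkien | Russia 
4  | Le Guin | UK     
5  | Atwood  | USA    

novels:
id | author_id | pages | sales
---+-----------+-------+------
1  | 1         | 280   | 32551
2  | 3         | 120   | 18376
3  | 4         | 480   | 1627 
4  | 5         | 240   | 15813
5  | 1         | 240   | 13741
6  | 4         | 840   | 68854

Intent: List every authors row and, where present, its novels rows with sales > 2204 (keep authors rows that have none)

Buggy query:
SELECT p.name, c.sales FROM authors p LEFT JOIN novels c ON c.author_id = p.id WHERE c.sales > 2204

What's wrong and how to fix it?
Bug: A WHERE condition on the right-hand table after LEFT JOIN drops unmatched parents

Fix: Move the right-table condition into the ON clause so unmatched parents are kept

Corrected query:
SELECT p.name, c.sales FROM authors p LEFT JOIN novels c ON c.author_id = p.id AND c.sales > 2204

Result:
name    | sales
--------+------
Asimov  | 13741
Asimov  | 32551
Orwell  | NULL 
Tolkien | 18376
Le Guin | 68854
Atwood  | 15813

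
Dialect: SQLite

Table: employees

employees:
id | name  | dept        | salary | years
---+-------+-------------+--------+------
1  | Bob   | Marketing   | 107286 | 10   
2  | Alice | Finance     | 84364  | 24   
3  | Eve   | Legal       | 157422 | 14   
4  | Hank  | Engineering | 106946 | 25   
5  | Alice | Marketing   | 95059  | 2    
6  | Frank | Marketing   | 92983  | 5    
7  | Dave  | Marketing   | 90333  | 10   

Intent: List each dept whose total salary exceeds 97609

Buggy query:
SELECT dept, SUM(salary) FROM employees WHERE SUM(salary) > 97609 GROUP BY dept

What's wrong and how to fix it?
Bug: WHERE runs before GROUP BY, so aggregates aren't available there

Fix: Move the aggregate condition to a HAVING clause

Corrected query:
SELECT dept, SUM(salary) FROM employees GROUP BY dept HAVING SUM(salary) > 97609

Result:
dept        | SUM(salary)
------------+------------
Engineering | 106946     
Legal       | 157422     
Marketing   | 385661     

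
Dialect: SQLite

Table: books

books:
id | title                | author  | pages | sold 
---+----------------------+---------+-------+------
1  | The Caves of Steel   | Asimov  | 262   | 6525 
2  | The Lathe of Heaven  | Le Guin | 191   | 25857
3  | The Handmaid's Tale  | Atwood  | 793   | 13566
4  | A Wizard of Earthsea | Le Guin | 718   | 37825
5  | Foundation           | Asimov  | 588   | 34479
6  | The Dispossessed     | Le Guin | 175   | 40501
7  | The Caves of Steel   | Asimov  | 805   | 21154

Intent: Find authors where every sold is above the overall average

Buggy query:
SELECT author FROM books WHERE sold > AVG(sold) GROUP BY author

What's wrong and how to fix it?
Bug: AVG() is an aggregate; it can't sit directly in WHERE

Fix: Compute the overall average in a scalar subquery and compare each group's MIN against it in HAVING

Corrected query:
SELECT author FROM books GROUP BY author HAVING MIN(sold) > (SELECT AVG(sold) FROM books)

Result:
author 
-------
Le Guin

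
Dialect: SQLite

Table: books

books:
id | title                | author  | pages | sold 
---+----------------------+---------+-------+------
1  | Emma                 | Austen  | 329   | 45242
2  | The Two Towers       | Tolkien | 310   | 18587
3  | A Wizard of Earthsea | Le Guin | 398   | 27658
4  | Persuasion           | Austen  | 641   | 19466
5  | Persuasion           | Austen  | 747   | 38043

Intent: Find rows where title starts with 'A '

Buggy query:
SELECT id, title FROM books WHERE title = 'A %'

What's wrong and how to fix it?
Bug: Wildcards only work with LIKE; '=' treats '%' as a literal character

Fix: Use LIKE for wildcard pattern matching

Corrected query:
SELECT id, title FROM books WHERE title LIKE 'A %'

Result:
id | title               
---+---------------------
3  | A Wizard of Earthsea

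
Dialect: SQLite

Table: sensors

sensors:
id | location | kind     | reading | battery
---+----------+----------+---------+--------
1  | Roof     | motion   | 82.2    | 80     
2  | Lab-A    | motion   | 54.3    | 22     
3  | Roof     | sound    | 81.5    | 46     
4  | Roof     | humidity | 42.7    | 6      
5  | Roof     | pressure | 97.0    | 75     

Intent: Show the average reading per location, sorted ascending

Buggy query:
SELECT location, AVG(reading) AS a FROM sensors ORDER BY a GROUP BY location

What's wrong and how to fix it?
Bug: GROUP BY must precede ORDER BY

Fix: Reorder: SELECT … FROM … GROUP BY … ORDER BY …

Corrected query:
SELECT location, AVG(reading) AS a FROM sensors GROUP BY location ORDER BY a

Result:
location | a    
---------+------
Lab-A    | 54.3 
Roof     | 75.85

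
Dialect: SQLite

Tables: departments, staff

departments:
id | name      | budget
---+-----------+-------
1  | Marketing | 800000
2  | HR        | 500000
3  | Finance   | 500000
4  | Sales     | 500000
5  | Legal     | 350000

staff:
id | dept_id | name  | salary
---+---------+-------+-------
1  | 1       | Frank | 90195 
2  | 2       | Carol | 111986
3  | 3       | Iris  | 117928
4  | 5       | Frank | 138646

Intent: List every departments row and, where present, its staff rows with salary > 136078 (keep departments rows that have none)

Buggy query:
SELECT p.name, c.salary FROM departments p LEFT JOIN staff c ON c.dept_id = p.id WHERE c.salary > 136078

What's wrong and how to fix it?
Bug: A WHERE condition on the right-hand table after LEFT JOIN drops unmatched parents

Fix: Put 'c.salary > 136078' in the JOIN's ON clause instead of WHERE

Corrected query:
SELECT p.name, c.salary FROM departments p LEFT JOIN staff c ON c.dept_id = p.id AND c.salary > 136078

Result:
name      | salary
----------+-------
Marketing | NULL  
HR        | NULL  
Finance   | NULL  
Sales     | NULL  
Legal     | 138646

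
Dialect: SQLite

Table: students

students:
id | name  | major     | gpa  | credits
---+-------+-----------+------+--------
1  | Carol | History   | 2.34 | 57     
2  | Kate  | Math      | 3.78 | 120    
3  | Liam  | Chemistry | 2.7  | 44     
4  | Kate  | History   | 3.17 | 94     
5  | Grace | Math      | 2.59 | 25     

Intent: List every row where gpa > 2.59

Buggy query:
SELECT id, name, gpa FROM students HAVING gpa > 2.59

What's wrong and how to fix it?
Bug: HAVING filters the output of aggregation, but this query has no GROUP BY and no aggregate functions, so SQLite rejects it (HAVING clause on a non-aggregate query); the condition here is per row

Fix: Replace HAVING with WHERE since the condition applies to individual rows

Corrected query:
SELECT id, name, gpa FROM students WHERE gpa > 2.59

Result:
id | name | gpa 
---+------+-----
2  | Kate | 3.78
3  | Liam | 2.7 
4  | Kate | 3.17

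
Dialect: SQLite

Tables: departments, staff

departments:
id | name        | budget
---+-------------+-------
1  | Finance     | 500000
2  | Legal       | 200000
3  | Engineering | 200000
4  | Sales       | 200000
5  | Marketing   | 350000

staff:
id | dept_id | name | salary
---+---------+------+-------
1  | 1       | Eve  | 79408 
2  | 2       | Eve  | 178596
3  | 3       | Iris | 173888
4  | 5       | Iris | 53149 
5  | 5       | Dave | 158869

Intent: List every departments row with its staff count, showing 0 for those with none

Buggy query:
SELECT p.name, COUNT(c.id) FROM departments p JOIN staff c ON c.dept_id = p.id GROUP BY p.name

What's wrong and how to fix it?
Bug: INNER JOIN drops departments rows that have no matching staff rows

Fix: Use LEFT JOIN so parents without children still appear (COUNT(c.id) gives 0)

Corrected query:
SELECT p.name, COUNT(c.id) FROM departments p LEFT JOIN staff c ON c.dept_id = p.id GROUP BY p.name

Result:
name        | COUNT(c.id)
------------+------------
Engineering | 1          
Finance     | 1          
Legal       | 1          
Marketing   | 2          
Sales       | 0          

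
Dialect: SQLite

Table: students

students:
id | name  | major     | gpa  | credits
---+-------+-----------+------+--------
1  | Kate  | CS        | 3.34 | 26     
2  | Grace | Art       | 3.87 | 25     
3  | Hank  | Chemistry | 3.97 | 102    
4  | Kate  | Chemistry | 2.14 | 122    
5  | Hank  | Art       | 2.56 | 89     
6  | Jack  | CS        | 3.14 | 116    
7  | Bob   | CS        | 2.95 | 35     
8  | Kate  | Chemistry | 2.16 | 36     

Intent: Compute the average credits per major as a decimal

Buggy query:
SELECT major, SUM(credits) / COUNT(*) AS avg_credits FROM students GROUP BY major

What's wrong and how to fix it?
Bug: Both operands are integers, so '/' performs integer division and truncates

Fix: Multiply by 1.0 (or CAST to REAL) to force floating-point division

Corrected query:
SELECT major, SUM(credits) * 1.0 / COUNT(*) AS avg_credits FROM students GROUP BY major

Result:
major     | avg_credits
----------+------------
Art       | 57         
CS        | 59         
Chemistry | 86.666667  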